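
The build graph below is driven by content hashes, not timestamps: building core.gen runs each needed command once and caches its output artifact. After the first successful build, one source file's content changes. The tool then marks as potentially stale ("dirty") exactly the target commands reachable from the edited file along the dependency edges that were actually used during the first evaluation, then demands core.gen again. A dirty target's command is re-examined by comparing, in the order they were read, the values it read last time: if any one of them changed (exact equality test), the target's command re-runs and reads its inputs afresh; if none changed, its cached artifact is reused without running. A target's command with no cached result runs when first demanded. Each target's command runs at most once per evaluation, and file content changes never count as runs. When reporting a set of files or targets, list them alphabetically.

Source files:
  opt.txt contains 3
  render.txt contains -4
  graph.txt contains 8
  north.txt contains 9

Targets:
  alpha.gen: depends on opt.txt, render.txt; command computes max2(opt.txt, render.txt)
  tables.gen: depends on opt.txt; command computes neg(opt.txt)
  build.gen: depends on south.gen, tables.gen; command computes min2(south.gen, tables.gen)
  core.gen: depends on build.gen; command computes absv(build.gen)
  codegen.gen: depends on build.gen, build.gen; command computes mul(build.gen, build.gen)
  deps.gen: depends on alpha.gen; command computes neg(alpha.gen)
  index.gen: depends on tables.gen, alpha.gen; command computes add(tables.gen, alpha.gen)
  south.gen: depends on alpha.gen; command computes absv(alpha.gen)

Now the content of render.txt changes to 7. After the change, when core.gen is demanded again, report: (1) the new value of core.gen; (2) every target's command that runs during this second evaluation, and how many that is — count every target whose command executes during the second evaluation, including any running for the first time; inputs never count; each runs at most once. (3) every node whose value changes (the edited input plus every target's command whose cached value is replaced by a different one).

core.gen now evaluates to 3.
Run set: alpha.gen, build.gen, south.gen (3 run).
Changed values: alpha.gen, render.txt, south.gen.
The important point: build.gen recomputes to an identical value, and the output ends up unchanged.

Initial pass — values computed on the first demand:
  alpha.gen = max2(3, -4) = 3
  south.gen = absv(3) = 3
  tables.gen = neg(3) = -3
  build.gen = min2(3, -3) = -3
  core.gen = absv(-3) = 3

Second demand — change propagation:
  alpha.gen: re-runs because render.txt -4->7; new result 7.
  south.gen: re-runs because alpha.gen 3->7; new result 7.
  build.gen: re-runs because south.gen 3->7; new result -3 (unchanged).
  core.gen: re-examined; everything it read last time is the same (build.gen unchanged) — cache 3 kept, no run.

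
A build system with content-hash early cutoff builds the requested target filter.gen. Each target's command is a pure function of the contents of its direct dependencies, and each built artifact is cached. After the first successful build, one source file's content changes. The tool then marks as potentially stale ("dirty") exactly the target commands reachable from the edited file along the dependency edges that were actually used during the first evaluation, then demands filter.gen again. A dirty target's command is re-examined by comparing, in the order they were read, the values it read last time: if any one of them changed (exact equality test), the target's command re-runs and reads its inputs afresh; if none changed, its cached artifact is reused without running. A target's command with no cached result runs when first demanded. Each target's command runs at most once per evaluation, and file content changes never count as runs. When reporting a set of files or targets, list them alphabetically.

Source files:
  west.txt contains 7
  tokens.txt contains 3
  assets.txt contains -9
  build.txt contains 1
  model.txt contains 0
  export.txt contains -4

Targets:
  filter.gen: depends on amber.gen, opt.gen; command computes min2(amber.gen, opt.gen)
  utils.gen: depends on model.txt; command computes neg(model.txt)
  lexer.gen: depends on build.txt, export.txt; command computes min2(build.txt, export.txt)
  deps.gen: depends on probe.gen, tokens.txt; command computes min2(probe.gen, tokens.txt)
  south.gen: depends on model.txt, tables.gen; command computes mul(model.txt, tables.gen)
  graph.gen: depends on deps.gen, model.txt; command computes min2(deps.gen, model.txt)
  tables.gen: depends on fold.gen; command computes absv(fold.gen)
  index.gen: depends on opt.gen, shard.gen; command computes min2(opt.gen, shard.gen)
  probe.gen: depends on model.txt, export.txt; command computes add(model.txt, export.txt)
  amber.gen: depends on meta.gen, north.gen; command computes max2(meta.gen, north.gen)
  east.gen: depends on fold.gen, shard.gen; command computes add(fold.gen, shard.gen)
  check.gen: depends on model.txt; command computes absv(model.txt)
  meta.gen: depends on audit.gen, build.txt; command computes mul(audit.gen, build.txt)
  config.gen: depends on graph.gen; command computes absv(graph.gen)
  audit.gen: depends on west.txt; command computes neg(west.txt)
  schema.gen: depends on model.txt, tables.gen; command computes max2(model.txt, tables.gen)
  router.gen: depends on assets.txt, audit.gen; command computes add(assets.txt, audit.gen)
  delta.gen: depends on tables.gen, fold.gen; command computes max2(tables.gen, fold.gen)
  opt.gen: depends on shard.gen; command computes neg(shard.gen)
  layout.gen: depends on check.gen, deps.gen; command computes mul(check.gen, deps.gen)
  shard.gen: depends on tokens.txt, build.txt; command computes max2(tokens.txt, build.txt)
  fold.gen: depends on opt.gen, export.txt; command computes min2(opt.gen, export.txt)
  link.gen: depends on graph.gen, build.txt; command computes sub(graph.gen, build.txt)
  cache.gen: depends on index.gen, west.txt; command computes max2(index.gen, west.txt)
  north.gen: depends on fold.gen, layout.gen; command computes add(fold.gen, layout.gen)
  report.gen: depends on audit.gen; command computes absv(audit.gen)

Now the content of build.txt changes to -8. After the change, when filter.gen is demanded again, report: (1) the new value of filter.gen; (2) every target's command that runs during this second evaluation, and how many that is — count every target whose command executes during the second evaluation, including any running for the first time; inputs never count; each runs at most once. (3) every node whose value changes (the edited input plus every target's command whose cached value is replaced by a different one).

New value of filter.gen: -3.
Target commands that run: amber.gen, filter.gen, meta.gen, shard.gen — 4 in total.
Values that change: amber.gen, build.txt, filter.gen, meta.gen.
Key observation: the cutoff stops propagation at opt.gen — its inputs' values are unchanged, so it reuses its cache.

First evaluation (everything demanded from the output):
  audit.gen = neg(7) = -7
  check.gen = absv(0) = 0
  meta.gen = mul(-7, 1) = -7
  probe.gen = add(0, -4) = -4
  deps.gen = min2(-4, 3) = -4
  layout.gen = mul(0, -4) = 0
  shard.gen = max2(3, 1) = 3
  opt.gen = neg(3) = -3
  fold.gen = min2(-3, -4) = -4
  north.gen = add(-4, 0) = -4
  amber.gen = max2(-7, -4) = -4
  filter.gen = min2(-4, -3) = -4

Propagation after the edit:
  meta.gen: runs — build.txt 1->-8; result 56.
  shard.gen: runs — build.txt 1->-8; result 3 (same value as before).
  opt.gen: checked — values it read are unchanged (shard.gen unchanged); reused cached -3 without running.
  fold.gen: checked — values it read are unchanged (opt.gen unchanged, export.txt unchanged); reused cached -4 without running.
  north.gen: checked — values it read are unchanged (fold.gen unchanged, layout.gen unchanged); reused cached -4 without running.
  amber.gen: runs — meta.gen -7->56; result 56.
  filter.gen: runs — amber.gen -4->56; result -3.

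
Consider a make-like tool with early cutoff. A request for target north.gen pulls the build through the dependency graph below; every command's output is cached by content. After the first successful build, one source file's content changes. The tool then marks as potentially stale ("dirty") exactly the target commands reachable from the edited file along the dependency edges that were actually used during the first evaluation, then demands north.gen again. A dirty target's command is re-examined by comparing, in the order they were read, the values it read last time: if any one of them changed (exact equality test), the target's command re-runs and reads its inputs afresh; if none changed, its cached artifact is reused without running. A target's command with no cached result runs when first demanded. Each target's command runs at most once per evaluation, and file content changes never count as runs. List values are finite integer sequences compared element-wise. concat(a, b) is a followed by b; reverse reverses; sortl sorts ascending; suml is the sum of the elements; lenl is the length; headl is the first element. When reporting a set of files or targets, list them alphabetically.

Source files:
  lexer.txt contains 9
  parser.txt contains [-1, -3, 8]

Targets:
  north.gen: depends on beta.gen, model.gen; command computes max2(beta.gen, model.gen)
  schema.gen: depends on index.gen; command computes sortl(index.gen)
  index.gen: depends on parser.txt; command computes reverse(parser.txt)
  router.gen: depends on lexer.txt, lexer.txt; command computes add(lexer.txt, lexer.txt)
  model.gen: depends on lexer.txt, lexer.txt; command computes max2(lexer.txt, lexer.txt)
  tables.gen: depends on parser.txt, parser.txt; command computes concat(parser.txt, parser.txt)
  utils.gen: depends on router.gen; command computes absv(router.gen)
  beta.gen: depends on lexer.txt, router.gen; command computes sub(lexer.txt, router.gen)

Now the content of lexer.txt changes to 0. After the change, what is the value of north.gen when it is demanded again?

First demand of the output computes:
  model.gen = max2(9, 9) = 9
  router.gen = add(9, 9) = 18
  beta.gen = sub(9, 18) = -9
  north.gen = max2(-9, 9) = 9

After the edit, cleaning proceeds:
  model.gen: a read changed (lexer.txt 9->0; lexer.txt 9->0) — executes, giving 0.
  router.gen: a read changed (lexer.txt 9->0; lexer.txt 9->0) — executes, giving 0.
  beta.gen: a read changed (lexer.txt 9->0; router.gen 18->0) — executes, giving 0.
  north.gen: a read changed (beta.gen -9->0; model.gen 9->0) — executes, giving 0.

Demanding north.gen again yields 0.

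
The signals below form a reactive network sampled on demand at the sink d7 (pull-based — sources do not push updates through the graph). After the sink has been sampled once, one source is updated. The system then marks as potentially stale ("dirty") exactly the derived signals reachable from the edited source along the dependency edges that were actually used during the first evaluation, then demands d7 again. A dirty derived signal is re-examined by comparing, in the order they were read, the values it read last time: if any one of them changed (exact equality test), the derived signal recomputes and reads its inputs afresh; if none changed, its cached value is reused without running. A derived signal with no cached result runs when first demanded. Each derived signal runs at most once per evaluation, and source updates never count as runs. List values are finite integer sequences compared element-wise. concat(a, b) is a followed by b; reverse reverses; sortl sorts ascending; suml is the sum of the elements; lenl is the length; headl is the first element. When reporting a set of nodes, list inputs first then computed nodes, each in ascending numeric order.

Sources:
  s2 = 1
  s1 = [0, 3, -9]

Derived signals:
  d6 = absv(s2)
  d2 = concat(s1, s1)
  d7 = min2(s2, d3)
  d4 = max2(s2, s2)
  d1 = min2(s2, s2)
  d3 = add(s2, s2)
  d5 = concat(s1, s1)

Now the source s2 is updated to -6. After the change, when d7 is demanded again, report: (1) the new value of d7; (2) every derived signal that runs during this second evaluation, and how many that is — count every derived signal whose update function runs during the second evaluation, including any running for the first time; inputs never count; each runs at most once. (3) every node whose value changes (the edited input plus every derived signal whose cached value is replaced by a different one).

d7 now evaluates to -12.
Run set: d3, d7 (2 run).
Changed values: s2, d3, d7.

Initial pass — values computed on the first demand:
  d3 = add(1, 1) = 2
  d7 = min2(1, 2) = 1

Second demand — change propagation:
  d3: re-runs because s2 1->-6; s2 1->-6; new result -12.
  d7: re-runs because s2 1->-6; d3 2->-12; new result -12.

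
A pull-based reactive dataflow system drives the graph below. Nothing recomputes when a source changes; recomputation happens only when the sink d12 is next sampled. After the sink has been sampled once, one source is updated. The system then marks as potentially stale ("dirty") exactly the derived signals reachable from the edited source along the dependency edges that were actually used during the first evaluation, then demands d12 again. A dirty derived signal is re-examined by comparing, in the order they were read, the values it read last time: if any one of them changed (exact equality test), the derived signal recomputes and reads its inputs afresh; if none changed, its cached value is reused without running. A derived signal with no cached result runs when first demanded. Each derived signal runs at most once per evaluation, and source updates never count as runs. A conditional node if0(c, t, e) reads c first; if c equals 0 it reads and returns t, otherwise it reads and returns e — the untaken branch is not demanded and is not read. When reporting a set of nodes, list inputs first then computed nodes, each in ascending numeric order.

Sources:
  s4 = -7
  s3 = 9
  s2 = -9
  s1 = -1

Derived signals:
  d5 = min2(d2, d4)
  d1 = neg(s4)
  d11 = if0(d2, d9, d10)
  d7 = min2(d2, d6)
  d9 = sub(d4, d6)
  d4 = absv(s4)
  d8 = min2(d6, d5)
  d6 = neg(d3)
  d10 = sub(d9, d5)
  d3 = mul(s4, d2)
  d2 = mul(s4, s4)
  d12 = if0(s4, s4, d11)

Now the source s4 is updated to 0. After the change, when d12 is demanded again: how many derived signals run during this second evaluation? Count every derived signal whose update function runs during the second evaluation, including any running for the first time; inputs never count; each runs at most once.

First evaluation (everything demanded from the output):
  d2 = mul(-7, -7) = 49
  d3 = mul(-7, 49) = -343
  d4 = absv(-7) = 7
  d5 = min2(49, 7) = 7
  d6 = neg(-343) = 343
  d9 = sub(7, 343) = -336
  d10 = sub(-336, 7) = -343
  d11 = if0(d2=49 -> else branch d10) = -343
  d12 = if0(s4=-7 -> else branch d11) = -343

Propagation after the edit:
  d2: marked dirty but never re-examined — demand shifted away from it.
  d3: marked dirty but never re-examined — demand shifted away from it.
  d4: marked dirty but never re-examined — demand shifted away from it.
  d5: marked dirty but never re-examined — demand shifted away from it.
  d6: marked dirty but never re-examined — demand shifted away from it.
  d9: marked dirty but never re-examined — demand shifted away from it.
  d10: marked dirty but never re-examined — demand shifted away from it.
  d11: marked dirty but never re-examined — demand shifted away from it.
  d12: runs — s4 -7->0; result 0.

Key observation: a condition flipped, so demand moved to the other branch — d2, d3, d4, d5, d6, d9, d10, d11 are never re-examined.

Derived signals that run: d12 — 1 in total.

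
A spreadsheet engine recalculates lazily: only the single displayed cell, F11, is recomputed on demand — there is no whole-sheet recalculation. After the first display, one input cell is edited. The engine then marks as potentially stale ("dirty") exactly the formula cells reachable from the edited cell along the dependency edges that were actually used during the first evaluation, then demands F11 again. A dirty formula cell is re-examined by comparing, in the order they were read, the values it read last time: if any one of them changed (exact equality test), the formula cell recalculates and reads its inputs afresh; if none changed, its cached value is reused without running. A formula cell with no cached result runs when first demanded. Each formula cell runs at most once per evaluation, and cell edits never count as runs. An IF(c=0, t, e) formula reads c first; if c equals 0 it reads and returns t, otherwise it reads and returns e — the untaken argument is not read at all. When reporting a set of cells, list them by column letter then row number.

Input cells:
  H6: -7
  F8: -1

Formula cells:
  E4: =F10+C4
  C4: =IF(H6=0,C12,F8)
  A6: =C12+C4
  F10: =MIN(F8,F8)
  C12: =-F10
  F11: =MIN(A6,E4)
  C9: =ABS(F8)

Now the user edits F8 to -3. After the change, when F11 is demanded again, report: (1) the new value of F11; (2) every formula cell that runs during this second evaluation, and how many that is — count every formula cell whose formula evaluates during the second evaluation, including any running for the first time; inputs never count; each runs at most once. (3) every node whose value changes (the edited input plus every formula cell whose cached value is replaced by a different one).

New value of F11: -6.
Formula cells that run: A6, C4, C12, E4, F10, F11 — 6 in total.
Values that change: C4, C12, E4, F8, F10, F11.

First evaluation (everything demanded from the output):
  F10 = MIN(-1, -1) = -1
  C12 = -(-1) = 1
  C4 = IF(H6=0: H6=-7 -> else branch F8) = -1
  A6 = 1 + -1 = 0
  E4 = -1 + -1 = -2
  F11 = MIN(0, -2) = -2

Propagation after the edit:
  F10: runs — F8 -1->-3; F8 -1->-3; result -3.
  C12: runs — F10 -1->-3; result 3.
  C4: runs — F8 -1->-3; result -3.
  A6: runs — C12 1->3; C4 -1->-3; result 0 (same value as before).
  E4: runs — F10 -1->-3; C4 -1->-3; result -6.
  F11: runs — E4 -2->-6; result -6.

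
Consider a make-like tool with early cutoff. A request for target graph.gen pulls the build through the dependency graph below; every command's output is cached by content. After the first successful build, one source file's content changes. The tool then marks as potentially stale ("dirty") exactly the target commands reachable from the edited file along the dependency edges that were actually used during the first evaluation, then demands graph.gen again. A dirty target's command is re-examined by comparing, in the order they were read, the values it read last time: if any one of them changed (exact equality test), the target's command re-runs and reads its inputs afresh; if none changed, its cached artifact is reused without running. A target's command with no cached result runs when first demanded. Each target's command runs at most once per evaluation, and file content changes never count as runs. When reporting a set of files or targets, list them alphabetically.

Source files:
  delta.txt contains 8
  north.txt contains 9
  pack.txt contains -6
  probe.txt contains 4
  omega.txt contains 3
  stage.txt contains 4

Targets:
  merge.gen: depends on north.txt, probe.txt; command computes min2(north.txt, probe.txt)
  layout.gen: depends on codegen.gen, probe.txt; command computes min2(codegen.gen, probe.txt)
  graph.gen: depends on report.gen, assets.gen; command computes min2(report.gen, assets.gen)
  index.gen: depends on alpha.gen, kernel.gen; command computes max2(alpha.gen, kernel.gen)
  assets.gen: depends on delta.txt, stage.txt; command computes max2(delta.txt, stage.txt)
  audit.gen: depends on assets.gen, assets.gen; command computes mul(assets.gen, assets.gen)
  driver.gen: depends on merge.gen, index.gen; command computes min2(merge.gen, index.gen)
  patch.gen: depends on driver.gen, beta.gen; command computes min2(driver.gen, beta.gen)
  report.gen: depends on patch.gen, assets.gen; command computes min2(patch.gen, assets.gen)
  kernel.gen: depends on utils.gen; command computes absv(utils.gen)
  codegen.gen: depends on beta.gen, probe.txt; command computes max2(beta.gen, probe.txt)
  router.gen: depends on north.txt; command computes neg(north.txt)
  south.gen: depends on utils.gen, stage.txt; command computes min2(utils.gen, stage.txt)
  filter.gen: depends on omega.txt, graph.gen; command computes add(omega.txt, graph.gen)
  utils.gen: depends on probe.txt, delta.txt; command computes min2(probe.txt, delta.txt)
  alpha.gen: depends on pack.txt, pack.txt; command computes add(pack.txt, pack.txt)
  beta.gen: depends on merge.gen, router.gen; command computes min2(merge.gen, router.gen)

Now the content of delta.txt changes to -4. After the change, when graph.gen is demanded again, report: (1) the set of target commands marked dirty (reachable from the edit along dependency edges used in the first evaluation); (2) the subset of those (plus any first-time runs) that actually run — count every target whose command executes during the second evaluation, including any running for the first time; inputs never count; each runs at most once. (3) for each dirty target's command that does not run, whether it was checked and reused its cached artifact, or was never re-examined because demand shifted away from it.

The edit dirties: assets.gen, driver.gen, graph.gen, index.gen, kernel.gen, patch.gen, report.gen, utils.gen.
5 target commands run: assets.gen, graph.gen, kernel.gen, report.gen, utils.gen.
Cache hits after checking: driver.gen, index.gen, patch.gen.
Note where the cutoff bites: index.gen is checked, finds nothing changed, and keeps its cache.

First demand of the output computes:
  alpha.gen = add(-6, -6) = -12
  assets.gen = max2(8, 4) = 8
  merge.gen = min2(9, 4) = 4
  router.gen = neg(9) = -9
  beta.gen = min2(4, -9) = -9
  utils.gen = min2(4, 8) = 4
  kernel.gen = absv(4) = 4
  index.gen = max2(-12, 4) = 4
  driver.gen = min2(4, 4) = 4
  patch.gen = min2(4, -9) = -9
  report.gen = min2(-9, 8) = -9
  graph.gen = min2(-9, 8) = -9

After the edit, cleaning proceeds:
  assets.gen: a read changed (delta.txt 8->-4) — executes, giving 4.
  utils.gen: a read changed (delta.txt 8->-4) — executes, giving -4.
  kernel.gen: a read changed (utils.gen 4->-4) — executes, giving 4 — identical to its old value.
  index.gen: dirty, but its reads are unchanged (alpha.gen unchanged, kernel.gen unchanged); cached 4 stands.
  driver.gen: dirty, but its reads are unchanged (merge.gen unchanged, index.gen unchanged); cached 4 stands.
  patch.gen: dirty, but its reads are unchanged (driver.gen unchanged, beta.gen unchanged); cached -9 stands.
  report.gen: a read changed (assets.gen 8->4) — executes, giving -9 — identical to its old value.
  graph.gen: a read changed (assets.gen 8->4) — executes, giving -9 — identical to its old value.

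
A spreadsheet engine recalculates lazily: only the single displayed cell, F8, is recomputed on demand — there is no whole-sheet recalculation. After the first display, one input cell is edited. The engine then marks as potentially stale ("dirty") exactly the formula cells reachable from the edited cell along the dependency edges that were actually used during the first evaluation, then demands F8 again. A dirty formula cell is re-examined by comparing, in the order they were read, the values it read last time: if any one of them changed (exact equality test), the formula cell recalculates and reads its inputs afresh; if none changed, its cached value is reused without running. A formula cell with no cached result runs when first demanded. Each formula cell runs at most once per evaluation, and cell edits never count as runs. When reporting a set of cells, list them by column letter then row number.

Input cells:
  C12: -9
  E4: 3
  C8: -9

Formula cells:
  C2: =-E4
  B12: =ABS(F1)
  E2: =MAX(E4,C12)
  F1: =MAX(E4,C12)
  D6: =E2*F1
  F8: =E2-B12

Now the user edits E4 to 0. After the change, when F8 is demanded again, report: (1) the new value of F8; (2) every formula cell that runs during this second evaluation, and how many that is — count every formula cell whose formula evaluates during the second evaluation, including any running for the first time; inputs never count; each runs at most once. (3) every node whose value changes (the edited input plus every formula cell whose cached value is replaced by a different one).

New value of F8: 0.
Formula cells that run: B12, E2, F1, F8 — 4 in total.
Values that change: B12, E2, E4, F1.

First evaluation (everything demanded from the output):
  E2 = MAX(3, -9) = 3
  F1 = MAX(3, -9) = 3
  B12 = ABS(3) = 3
  F8 = 3 - 3 = 0

Propagation after the edit:
  E2: runs — E4 3->0; result 0.
  F1: runs — E4 3->0; result 0.
  B12: runs — F1 3->0; result 0.
  F8: runs — E2 3->0; B12 3->0; result 0 (same value as before).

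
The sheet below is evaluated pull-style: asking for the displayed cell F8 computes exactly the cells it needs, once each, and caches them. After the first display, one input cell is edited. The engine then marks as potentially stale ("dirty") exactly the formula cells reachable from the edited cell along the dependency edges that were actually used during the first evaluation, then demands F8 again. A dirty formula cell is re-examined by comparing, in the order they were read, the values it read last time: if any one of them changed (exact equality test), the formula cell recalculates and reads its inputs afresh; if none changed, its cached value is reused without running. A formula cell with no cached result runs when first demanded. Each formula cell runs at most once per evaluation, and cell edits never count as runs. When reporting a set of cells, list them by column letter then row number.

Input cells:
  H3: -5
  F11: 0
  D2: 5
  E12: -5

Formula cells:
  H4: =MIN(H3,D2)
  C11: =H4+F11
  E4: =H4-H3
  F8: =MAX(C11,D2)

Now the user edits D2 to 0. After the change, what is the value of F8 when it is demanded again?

Demanding F8 again yields 0.
Note where the cutoff bites: C11 is checked, finds nothing changed, and keeps its cache.

First demand of the output computes:
  H4 = MIN(-5, 5) = -5
  C11 = -5 + 0 = -5
  F8 = MAX(-5, 5) = 5

After the edit, cleaning proceeds:
  H4: a read changed (D2 5->0) — executes, giving -5 — identical to its old value.
  C11: dirty, but its reads are unchanged (H4 unchanged, F11 unchanged); cached -5 stands.
  F8: a read changed (D2 5->0) — executes, giving 0.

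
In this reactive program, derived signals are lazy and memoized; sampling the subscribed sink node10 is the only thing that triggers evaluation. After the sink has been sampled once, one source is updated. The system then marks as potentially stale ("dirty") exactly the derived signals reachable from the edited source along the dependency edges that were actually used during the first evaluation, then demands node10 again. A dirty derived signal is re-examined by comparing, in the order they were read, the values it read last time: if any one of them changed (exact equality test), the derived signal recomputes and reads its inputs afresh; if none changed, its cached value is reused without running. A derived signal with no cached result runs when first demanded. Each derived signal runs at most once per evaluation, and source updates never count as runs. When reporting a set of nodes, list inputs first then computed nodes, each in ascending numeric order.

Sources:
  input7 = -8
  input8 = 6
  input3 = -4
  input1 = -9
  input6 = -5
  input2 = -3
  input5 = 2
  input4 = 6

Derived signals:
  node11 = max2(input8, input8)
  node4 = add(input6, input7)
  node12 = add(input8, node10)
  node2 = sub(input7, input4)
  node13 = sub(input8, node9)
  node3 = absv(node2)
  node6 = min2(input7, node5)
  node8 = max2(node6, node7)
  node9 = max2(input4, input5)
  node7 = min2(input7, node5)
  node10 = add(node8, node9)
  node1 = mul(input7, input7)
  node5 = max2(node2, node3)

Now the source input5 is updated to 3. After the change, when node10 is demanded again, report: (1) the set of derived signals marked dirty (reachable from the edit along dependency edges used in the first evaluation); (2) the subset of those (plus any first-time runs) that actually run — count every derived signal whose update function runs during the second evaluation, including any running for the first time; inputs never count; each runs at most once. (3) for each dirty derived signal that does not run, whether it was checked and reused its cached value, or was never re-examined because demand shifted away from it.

First demand of the output computes:
  node2 = sub(-8, 6) = -14
  node3 = absv(-14) = 14
  node5 = max2(-14, 14) = 14
  node6 = min2(-8, 14) = -8
  node7 = min2(-8, 14) = -8
  node8 = max2(-8, -8) = -8
  node9 = max2(6, 2) = 6
  node10 = add(-8, 6) = -2

After the edit, cleaning proceeds:
  node9: a read changed (input5 2->3) — executes, giving 6 — identical to its old value.
  node10: dirty, but its reads are unchanged (node8 unchanged, node9 unchanged); cached -2 stands.

Note the absorption at node9: it re-runs yet its value is the same, leaving the output's value untouched.

The edit dirties: node9, node10.
1 derived signals run: node9.
Cache hits after checking: node10.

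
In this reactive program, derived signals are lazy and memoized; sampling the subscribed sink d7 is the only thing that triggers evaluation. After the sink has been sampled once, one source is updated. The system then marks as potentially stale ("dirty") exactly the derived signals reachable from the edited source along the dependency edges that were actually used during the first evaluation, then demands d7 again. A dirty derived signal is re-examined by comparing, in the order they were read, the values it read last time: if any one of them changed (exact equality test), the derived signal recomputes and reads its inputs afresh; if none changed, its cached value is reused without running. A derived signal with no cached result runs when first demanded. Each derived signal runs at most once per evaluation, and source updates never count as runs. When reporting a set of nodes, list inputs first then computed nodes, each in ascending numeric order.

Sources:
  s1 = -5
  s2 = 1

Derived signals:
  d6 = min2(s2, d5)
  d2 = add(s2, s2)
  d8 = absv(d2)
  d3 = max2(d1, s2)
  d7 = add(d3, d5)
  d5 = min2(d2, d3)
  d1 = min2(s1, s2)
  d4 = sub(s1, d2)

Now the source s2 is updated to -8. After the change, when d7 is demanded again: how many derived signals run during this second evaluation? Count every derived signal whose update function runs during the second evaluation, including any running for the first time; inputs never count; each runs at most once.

First demand of the output computes:
  d1 = min2(-5, 1) = -5
  d2 = add(1, 1) = 2
  d3 = max2(-5, 1) = 1
  d5 = min2(2, 1) = 1
  d7 = add(1, 1) = 2

After the edit, cleaning proceeds:
  d1: a read changed (s2 1->-8) — executes, giving -8.
  d2: a read changed (s2 1->-8; s2 1->-8) — executes, giving -16.
  d3: a read changed (d1 -5->-8; s2 1->-8) — executes, giving -8.
  d5: a read changed (d2 2->-16; d3 1->-8) — executes, giving -16.
  d7: a read changed (d3 1->-8; d5 1->-16) — executes, giving -24.

5 derived signals run: d1, d2, d3, d5, d7.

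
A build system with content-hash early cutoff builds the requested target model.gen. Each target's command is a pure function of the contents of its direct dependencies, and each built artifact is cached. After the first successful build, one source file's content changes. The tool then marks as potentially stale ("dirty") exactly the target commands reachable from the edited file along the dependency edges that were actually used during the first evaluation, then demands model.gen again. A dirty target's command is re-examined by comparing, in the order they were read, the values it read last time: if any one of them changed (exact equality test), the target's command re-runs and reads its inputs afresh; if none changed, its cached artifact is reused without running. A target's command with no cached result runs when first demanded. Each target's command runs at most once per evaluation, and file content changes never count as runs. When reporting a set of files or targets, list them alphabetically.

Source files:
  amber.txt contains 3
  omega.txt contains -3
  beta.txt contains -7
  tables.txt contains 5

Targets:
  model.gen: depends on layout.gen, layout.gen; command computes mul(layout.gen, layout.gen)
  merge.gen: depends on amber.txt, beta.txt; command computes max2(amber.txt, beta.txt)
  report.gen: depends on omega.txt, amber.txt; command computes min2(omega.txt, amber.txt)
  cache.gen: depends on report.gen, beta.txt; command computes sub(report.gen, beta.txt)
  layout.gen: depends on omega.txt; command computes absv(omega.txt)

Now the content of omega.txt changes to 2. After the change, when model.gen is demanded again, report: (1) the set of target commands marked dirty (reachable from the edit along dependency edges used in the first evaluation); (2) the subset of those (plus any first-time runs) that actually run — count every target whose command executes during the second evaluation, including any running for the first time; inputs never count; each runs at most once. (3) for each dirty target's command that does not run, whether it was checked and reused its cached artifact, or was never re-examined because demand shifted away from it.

Marked dirty: layout.gen, model.gen.
Target commands that run: layout.gen, model.gen — 2 in total.
Every dirty target's command ran.

First evaluation (everything demanded from the output):
  layout.gen = absv(-3) = 3
  model.gen = mul(3, 3) = 9

Propagation after the edit:
  layout.gen: runs — omega.txt -3->2; result 2.
  model.gen: runs — layout.gen 3->2; layout.gen 3->2; result 4.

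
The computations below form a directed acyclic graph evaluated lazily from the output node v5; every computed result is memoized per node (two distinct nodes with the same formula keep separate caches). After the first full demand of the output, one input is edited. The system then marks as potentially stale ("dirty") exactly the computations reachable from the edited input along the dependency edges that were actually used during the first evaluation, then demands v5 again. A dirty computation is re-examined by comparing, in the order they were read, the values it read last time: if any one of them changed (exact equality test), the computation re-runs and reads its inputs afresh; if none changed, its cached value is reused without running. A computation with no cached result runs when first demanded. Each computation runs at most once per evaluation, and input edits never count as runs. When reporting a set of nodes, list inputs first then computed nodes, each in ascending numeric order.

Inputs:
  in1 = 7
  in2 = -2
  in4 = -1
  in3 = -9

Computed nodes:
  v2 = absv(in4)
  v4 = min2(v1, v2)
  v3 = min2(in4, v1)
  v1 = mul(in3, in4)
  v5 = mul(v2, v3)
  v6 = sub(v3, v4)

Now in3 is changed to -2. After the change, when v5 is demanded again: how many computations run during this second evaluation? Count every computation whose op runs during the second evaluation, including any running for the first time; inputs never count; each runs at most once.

2 computations run: v1, v3.
Note the absorption at v3: it re-runs yet its value is the same, leaving the output's value untouched.

First demand of the output computes:
  v1 = mul(-9, -1) = 9
  v2 = absv(-1) = 1
  v3 = min2(-1, 9) = -1
  v5 = mul(1, -1) = -1

After the edit, cleaning proceeds:
  v1: a read changed (in3 -9->-2) — executes, giving 2.
  v3: a read changed (v1 9->2) — executes, giving -1 — identical to its old value.
  v5: dirty, but its reads are unchanged (v2 unchanged, v3 unchanged); cached -1 stands.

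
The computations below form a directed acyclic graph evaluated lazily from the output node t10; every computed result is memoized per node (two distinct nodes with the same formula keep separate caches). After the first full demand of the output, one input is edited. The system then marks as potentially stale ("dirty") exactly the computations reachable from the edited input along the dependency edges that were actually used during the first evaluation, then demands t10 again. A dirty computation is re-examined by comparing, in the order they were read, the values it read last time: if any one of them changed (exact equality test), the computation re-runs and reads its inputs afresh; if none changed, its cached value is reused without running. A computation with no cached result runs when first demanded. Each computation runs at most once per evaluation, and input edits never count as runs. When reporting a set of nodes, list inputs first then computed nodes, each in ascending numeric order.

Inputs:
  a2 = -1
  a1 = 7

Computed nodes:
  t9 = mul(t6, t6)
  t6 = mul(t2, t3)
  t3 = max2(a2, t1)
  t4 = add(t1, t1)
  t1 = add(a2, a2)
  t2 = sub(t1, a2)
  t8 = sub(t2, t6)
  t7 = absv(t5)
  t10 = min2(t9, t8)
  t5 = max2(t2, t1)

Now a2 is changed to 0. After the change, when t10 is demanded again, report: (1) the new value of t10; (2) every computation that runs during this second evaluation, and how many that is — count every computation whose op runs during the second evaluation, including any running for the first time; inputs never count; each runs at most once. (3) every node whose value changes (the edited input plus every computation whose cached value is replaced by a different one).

Demanding t10 again yields 0.
7 computations run: t1, t2, t3, t6, t8, t9, t10.
The nodes whose values change: a2, t1, t2, t3, t6, t8, t9, t10.

First demand of the output computes:
  t1 = add(-1, -1) = -2
  t2 = sub(-2, -1) = -1
  t3 = max2(-1, -2) = -1
  t6 = mul(-1, -1) = 1
  t8 = sub(-1, 1) = -2
  t9 = mul(1, 1) = 1
  t10 = min2(1, -2) = -2

After the edit, cleaning proceeds:
  t1: a read changed (a2 -1->0; a2 -1->0) — executes, giving 0.
  t2: a read changed (t1 -2->0; a2 -1->0) — executes, giving 0.
  t3: a read changed (a2 -1->0; t1 -2->0) — executes, giving 0.
  t6: a read changed (t2 -1->0; t3 -1->0) — executes, giving 0.
  t8: a read changed (t2 -1->0; t6 1->0) — executes, giving 0.
  t9: a read changed (t6 1->0; t6 1->0) — executes, giving 0.
  t10: a read changed (t9 1->0; t8 -2->0) — executes, giving 0.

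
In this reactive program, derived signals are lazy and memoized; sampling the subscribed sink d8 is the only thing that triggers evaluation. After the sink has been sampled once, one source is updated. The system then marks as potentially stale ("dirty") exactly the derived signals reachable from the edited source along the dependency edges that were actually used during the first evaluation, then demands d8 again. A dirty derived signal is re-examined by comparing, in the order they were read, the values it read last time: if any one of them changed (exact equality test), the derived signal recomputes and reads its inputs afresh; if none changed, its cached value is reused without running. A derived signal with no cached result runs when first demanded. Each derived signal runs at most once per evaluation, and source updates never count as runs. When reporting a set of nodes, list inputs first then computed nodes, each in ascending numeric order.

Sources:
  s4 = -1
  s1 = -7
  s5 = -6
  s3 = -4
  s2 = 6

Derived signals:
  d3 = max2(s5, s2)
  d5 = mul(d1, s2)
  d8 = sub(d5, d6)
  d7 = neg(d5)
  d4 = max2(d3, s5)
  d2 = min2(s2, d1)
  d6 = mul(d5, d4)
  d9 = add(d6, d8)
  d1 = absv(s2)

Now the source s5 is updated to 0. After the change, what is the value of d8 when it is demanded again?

First demand of the output computes:
  d1 = absv(6) = 6
  d3 = max2(-6, 6) = 6
  d4 = max2(6, -6) = 6
  d5 = mul(6, 6) = 36
  d6 = mul(36, 6) = 216
  d8 = sub(36, 216) = -180

After the edit, cleaning proceeds:
  d3: a read changed (s5 -6->0) — executes, giving 6 — identical to its old value.
  d4: a read changed (s5 -6->0) — executes, giving 6 — identical to its old value.
  d6: dirty, but its reads are unchanged (d5 unchanged, d4 unchanged); cached 216 stands.
  d8: dirty, but its reads are unchanged (d5 unchanged, d6 unchanged); cached -180 stands.

Note where the cutoff bites: d6 is checked, finds nothing changed, and keeps its cache.

Demanding d8 again yields -180.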